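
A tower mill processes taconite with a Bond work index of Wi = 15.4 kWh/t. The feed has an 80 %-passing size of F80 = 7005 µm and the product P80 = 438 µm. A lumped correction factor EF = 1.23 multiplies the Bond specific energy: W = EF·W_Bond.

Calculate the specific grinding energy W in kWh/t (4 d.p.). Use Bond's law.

W = 6.7876 kWh/t

Bond: W = 10·Wi·(1/√P80 − 1/√F80)
1/√438 = 0.047782;  1/√7005 = 0.011948
W = 10·15.4·(0.047782 − 0.011948) = 5.5184 kWh/t
Apply correction: 5.5184 × 1.23 = 6.7876 kWh/t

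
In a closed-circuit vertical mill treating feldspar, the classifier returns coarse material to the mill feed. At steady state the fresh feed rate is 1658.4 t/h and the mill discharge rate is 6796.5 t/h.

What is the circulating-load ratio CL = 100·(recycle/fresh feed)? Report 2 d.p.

Discharge = new feed + return, hence
R = M − F = 6796.5 − 1658.4 = 5138.1 t/h
CL = 100·R/F = 100·5138.1/1658.4 = 309.82 %

CL = 309.82 %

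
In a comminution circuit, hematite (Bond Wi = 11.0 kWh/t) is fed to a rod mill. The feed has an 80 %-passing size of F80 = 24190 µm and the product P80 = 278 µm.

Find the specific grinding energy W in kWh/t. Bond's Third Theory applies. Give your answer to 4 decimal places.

W = 10 Wi / √P80 − 10 Wi / √F80
1/√278 = 0.059976;  1/√24190 = 0.006430
W = 10·11.0·(0.059976 − 0.006430) = 5.8901 kWh/t

W = 5.8901 kWh/t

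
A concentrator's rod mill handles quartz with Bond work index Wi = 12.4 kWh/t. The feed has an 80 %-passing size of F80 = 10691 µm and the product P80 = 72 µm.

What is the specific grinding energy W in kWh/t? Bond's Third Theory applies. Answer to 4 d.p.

W = 13.4143 kWh/t

W = 10 Wi / √P80 − 10 Wi / √F80
1/√72 = 0.117851;  1/√10691 = 0.009671
W = 10·12.4·(0.117851 − 0.009671) = 13.4143 kWh/t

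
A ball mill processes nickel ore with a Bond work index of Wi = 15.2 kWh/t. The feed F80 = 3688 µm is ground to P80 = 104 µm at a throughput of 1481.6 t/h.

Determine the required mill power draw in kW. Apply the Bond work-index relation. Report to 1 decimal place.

W = 10·Wi·[P80^(−½) − F80^(−½)]
W = 10·15.2·(1/√104 − 1/√3688) = 10·15.2·(0.081591) = 12.4019 kWh/t
Power = W × throughput = 12.4019 kWh/t × 1481.6 t/h = 18374.7 kW

P = 18374.7 kW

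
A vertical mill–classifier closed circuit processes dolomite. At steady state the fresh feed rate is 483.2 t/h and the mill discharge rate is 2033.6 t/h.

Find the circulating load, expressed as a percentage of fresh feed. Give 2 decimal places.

CL = 320.86 %

Steady state: M = F + R.
R = M − F = 2033.6 − 483.2 = 1550.4 t/h
CL = 100·R/F = 100·1550.4/483.2 = 320.86 %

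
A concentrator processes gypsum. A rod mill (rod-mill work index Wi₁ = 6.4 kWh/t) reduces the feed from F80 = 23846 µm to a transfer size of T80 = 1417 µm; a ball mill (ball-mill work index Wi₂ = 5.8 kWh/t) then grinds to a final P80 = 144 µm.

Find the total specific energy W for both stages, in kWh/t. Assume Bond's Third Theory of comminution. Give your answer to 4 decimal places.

W = 10·Wi·(P80^(-½) − F80^(-½))
Stage 1 (23846→1417 µm, Wi₁=6.4): W₁ = 10·6.4·(0.026565 − 0.006476) = 1.2857 kWh/t
Stage 2 (1417→144 µm, Wi₂=5.8): W₂ = 10·5.8·(0.083333 − 0.026565) = 3.2925 kWh/t
W = W₁ + W₂ = 1.2857 + 3.2925 = 4.5783 kWh/t

W = 4.5783 kWh/t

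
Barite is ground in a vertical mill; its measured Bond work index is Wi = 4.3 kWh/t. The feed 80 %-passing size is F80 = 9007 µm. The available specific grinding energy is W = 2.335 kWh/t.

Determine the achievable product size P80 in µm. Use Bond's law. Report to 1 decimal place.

P80 = 237.9 µm

W = 10 Wi (P80^-0.5 − F80^-0.5)
P80^(−½) = W/(10 Wi) + F80^(−½)
  = 2.3350/(10·4.3) + 1/√9007 = 0.054302 + 0.010537 = 0.064839
P80 = (1/0.064839)² = 15.4228² = 237.86 µm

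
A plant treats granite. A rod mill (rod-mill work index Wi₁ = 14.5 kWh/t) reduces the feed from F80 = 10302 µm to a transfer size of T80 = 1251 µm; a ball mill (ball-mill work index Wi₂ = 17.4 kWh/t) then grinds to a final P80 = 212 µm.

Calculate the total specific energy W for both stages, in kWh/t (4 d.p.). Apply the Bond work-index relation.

Bond:  W = 10 Wi (1/√P − 1/√F)
Stage 1 (10302→1251 µm, Wi₁=14.5): W₁ = 10·14.5·(0.028273 − 0.009852) = 2.6710 kWh/t
Stage 2 (1251→212 µm, Wi₂=17.4): W₂ = 10·17.4·(0.068680 − 0.028273) = 7.0309 kWh/t
W = W₁ + W₂ = 2.6710 + 7.0309 = 9.7019 kWh/t

W = 9.7019 kWh/t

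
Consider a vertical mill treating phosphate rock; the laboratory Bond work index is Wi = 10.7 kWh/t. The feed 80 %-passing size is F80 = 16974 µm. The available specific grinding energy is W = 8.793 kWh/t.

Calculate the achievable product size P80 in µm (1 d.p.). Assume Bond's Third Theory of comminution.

Bond:  W = 10 Wi (1/√P − 1/√F)
1/√P80 = 1/√F80 + W/(10·Wi)
  = 8.7930/(10·10.7) + 1/√16974 = 0.082178 + 0.007676 = 0.089853
P80 = (1/0.089853)² = 11.1293² = 123.86 µm

P80 = 123.9 µm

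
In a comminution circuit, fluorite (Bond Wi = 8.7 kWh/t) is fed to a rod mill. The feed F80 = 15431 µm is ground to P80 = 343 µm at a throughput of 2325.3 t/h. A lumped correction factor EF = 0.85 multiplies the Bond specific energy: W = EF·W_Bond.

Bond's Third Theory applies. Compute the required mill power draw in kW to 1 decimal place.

W_Bond = 10·Wi·(1/√P₈₀ − 1/√F₈₀)
W = 10·8.7·(1/√343 − 1/√15431) = 10·8.7·(0.045945) = 3.9972 kWh/t
With EF = 0.85: W = 3.9972·0.85 = 3.3976 kWh/t
Mill draw = 3.3976 × 2325.3 = 7900.5 kW

P = 7900.5 kW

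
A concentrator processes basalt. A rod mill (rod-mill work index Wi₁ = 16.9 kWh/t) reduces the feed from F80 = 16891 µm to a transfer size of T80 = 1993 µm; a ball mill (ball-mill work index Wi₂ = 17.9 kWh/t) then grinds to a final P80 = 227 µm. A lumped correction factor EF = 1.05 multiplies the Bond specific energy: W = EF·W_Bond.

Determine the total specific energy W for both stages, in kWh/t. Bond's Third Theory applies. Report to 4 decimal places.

W = 10.8741 kWh/t

Bond:  W = 10 Wi (1/√P − 1/√F)
Stage 1 (16891→1993 µm, Wi₁=16.9): W₁ = 10·16.9·(0.022400 − 0.007694) = 2.4852 kWh/t
Stage 2 (1993→227 µm, Wi₂=17.9): W₂ = 10·17.9·(0.066372 − 0.022400) = 7.8711 kWh/t
W = W₁ + W₂ = 2.4852 + 7.8711 = 10.3563 kWh/t
W_actual = 1.05 × 10.3563 = 10.8741 kWh/t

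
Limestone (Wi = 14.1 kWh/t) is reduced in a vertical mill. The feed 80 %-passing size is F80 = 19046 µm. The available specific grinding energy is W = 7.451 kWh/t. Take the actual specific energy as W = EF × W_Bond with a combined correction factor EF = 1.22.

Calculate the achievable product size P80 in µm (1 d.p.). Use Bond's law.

P80 = 391.2 µm

Bond: W = 10·Wi·(1/√P80 − 1/√F80)
W_Bond = W / EF = 7.451 / 1.22 = 6.1074 kWh/t
P80^(−½) = W_Bond/(10 Wi) + F80^(−½)
  = 6.1074/(10·14.1) + 1/√19046 = 0.043315 + 0.007246 = 0.050561
P80 = (1/0.050561)² = 19.7782² = 391.18 µm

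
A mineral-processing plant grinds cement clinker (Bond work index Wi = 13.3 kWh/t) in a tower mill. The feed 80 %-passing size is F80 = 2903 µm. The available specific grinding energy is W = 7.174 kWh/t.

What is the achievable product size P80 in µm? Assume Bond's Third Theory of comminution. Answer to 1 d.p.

Bond: W = 10·Wi·(1/√P80 − 1/√F80)
1/√P80 = 1/√F80 + W/(10·Wi)
  = 7.1740/(10·13.3) + 1/√2903 = 0.053940 + 0.018560 = 0.072500
P80 = (1/0.072500)² = 13.7931² = 190.25 µm

P80 = 190.3 µm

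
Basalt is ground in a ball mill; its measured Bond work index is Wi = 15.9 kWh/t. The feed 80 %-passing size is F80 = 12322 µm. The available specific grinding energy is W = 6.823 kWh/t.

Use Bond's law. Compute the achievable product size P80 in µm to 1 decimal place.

W_Bond = 10·Wi·(1/√P₈₀ − 1/√F₈₀)
P80^-0.5 = F80^-0.5 + W/(10 Wi)
  = 6.8230/(10·15.9) + 1/√12322 = 0.042912 + 0.009009 = 0.051921
P80 = (1/0.051921)² = 19.2602² = 370.95 µm

P80 = 371.0 µm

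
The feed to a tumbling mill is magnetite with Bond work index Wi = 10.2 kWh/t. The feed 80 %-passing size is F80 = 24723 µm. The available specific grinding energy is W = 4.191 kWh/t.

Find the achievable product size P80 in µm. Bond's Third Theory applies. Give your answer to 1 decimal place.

Bond: W = 10·Wi·(1/√P80 − 1/√F80)
P80^(−½) = W/(10 Wi) + F80^(−½)
  = 4.1910/(10·10.2) + 1/√24723 = 0.041088 + 0.006360 = 0.047448
P80 = (1/0.047448)² = 21.0756² = 444.18 µm

P80 = 444.2 µm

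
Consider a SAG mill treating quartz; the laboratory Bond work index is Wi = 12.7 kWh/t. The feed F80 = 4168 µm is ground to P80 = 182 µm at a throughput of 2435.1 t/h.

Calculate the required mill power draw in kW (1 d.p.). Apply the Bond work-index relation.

Bond:  W = 10 Wi (1/√P − 1/√F)
W = 10·12.7·(1/√182 − 1/√4168) = 10·12.7·(0.058635) = 7.4467 kWh/t
Mill draw = 7.4467 × 2435.1 = 18133.5 kW

P = 18133.5 kW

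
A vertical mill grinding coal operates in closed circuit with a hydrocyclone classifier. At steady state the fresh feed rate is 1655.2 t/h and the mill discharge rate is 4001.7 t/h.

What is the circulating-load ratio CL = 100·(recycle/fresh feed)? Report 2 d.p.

Discharge = new feed + return, hence
R = M − F = 4001.7 − 1655.2 = 2346.5 t/h
CL = 100·R/F = 100·2346.5/1655.2 = 141.77 %

CL = 141.77 %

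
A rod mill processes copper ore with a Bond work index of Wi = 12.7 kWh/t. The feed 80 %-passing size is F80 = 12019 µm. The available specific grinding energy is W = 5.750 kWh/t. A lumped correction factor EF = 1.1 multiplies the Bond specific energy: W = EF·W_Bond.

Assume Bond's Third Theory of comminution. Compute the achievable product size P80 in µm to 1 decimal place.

W = 10·Wi·(P80^(-½) − F80^(-½))
W_Bond = W / EF = 5.750 / 1.1 = 5.2273 kWh/t
⇒ 1/√P80 = W_Bond/(10 Wi) + 1/√F80
  = 5.2273/(10·12.7) + 1/√12019 = 0.041160 + 0.009121 = 0.050281
P80 = (1/0.050281)² = 19.8882² = 395.54 µm

P80 = 395.5 µm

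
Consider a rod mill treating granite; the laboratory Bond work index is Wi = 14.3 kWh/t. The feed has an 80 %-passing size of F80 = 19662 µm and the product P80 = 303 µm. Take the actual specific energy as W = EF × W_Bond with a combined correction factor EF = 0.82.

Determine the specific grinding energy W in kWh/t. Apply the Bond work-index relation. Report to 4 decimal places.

W = 10·Wi·(P80^(-½) − F80^(-½))
1/√303 = 0.057448;  1/√19662 = 0.007132
W = 10·14.3·(0.057448 − 0.007132) = 7.1953 kWh/t
Apply correction: 7.1953 × 0.82 = 5.9002 kWh/t

W = 5.9002 kWh/t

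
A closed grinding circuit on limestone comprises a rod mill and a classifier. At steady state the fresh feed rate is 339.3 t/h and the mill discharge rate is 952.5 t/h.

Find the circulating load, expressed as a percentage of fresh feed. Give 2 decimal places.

CL = 180.73 %

Discharge = new feed + return, hence
R = M − F = 952.5 − 339.3 = 613.2 t/h
CL = 100·R/F = 100·613.2/339.3 = 180.73 %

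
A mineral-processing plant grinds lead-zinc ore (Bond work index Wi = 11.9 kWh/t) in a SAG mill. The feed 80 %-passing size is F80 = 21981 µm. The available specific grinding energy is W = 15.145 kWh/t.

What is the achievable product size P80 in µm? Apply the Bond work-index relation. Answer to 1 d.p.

P80 = 55.7 µm

W = 10 Wi / √P80 − 10 Wi / √F80
1/√P80 = 1/√F80 + W/(10·Wi)
  = 15.1450/(10·11.9) + 1/√21981 = 0.127269 + 0.006745 = 0.134014
P80 = (1/0.134014)² = 7.4619² = 55.68 µm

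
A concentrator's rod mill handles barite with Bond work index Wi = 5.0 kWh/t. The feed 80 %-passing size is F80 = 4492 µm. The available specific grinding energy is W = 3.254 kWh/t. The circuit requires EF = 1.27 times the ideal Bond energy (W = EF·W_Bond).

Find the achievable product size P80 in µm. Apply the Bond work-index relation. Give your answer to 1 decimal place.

P80 = 228.4 µm

W = 10 Wi (P80^-0.5 − F80^-0.5)
W_Bond = W / EF = 3.254 / 1.27 = 2.5622 kWh/t
⇒ 1/√P80 = W_Bond/(10 Wi) + 1/√F80
  = 2.5622/(10·5.0) + 1/√4492 = 0.051244 + 0.014920 = 0.066164
P80 = (1/0.066164)² = 15.1138² = 228.43 µm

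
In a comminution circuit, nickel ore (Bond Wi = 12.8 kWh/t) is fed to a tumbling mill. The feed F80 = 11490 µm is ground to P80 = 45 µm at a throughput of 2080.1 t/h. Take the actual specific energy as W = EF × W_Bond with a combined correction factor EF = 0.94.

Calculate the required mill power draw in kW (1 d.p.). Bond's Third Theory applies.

P = 34974.3 kW

W = 10 Wi (1/√P80 − 1/√F80)  [Bond]
W = 10·12.8·(1/√45 − 1/√11490) = 10·12.8·(0.139742) = 17.8870 kWh/t
With EF = 0.94: W = 17.8870·0.94 = 16.8138 kWh/t
P_mill = W·ṁ = 16.8138·2080.1 = 34974.3 kW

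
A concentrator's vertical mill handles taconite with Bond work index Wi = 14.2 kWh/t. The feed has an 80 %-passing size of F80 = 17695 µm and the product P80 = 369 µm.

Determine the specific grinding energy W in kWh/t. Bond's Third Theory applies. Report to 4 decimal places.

W = 6.3247 kWh/t

W = 10 Wi (P80^-0.5 − F80^-0.5)
1/√369 = 0.052058;  1/√17695 = 0.007518
W = 10·14.2·(0.052058 − 0.007518) = 6.3247 kWh/t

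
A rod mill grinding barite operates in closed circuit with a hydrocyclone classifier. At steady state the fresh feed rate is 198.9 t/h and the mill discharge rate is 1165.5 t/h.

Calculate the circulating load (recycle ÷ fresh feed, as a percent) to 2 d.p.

Discharge = new feed + return, hence
R = M − F = 1165.5 − 198.9 = 966.6 t/h
CL = 100·R/F = 100·966.6/198.9 = 485.97 %

CL = 485.97 %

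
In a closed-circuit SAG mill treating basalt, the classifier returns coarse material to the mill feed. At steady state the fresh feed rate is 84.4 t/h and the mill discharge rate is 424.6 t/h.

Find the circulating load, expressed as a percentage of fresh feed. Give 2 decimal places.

CL = 403.08 %

Discharge = new feed + return, hence
R = M − F = 424.6 − 84.4 = 340.2 t/h
CL = 100·R/F = 100·340.2/84.4 = 403.08 %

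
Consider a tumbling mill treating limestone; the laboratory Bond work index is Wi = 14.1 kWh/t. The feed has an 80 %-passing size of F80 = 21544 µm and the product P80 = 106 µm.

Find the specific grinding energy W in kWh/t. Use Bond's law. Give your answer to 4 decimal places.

W = 12.7345 kWh/t

Bond: W = 10·Wi·(1/√P80 − 1/√F80)
1/√106 = 0.097129;  1/√21544 = 0.006813
W = 10·14.1·(0.097129 − 0.006813) = 12.7345 kWh/t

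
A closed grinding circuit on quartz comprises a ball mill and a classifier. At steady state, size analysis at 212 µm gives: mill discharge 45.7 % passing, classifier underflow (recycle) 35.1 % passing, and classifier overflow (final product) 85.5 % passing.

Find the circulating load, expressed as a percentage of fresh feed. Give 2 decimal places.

CL = 375.47 %

Classifier node, passing 212 µm:
(1+r)·d = r·u + o ⇒ r = (o−d)/(d−u)
r = (85.5 − 45.7)/(45.7 − 35.1) = 39.8/10.6 = 3.7547
CL = 100·r = 375.47 %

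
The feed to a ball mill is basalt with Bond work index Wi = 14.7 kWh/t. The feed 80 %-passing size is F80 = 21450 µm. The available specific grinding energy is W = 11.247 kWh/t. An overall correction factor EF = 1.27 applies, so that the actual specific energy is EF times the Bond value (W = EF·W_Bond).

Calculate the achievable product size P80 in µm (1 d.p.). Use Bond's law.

W_Bond = 10·Wi·(1/√P₈₀ − 1/√F₈₀)
W_Bond = W / EF = 11.247 / 1.27 = 8.8559 kWh/t
P80^-0.5 = F80^-0.5 + W_Bond/(10 Wi)
  = 8.8559/(10·14.7) + 1/√21450 = 0.060244 + 0.006828 = 0.067072
P80 = (1/0.067072)² = 14.9093² = 222.29 µm

P80 = 222.3 µm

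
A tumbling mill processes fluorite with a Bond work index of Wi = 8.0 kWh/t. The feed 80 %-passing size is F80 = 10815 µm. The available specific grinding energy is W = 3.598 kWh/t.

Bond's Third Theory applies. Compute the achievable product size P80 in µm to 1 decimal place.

P80 = 335.6 µm

Bond: W = 10·Wi·(1/√P80 − 1/√F80)
P80^-0.5 = F80^-0.5 + W/(10 Wi)
  = 3.5980/(10·8.0) + 1/√10815 = 0.044975 + 0.009616 = 0.054591
P80 = (1/0.054591)² = 18.3181² = 335.55 µm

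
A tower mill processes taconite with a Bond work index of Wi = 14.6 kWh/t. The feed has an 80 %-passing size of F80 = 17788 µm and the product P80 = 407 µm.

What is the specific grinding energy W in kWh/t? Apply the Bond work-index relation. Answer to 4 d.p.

W = 6.1423 kWh/t

Bond: W = 10·Wi·(1/√P80 − 1/√F80)
1/√407 = 0.049568;  1/√17788 = 0.007498
W = 10·14.6·(0.049568 − 0.007498) = 6.1423 kWh/t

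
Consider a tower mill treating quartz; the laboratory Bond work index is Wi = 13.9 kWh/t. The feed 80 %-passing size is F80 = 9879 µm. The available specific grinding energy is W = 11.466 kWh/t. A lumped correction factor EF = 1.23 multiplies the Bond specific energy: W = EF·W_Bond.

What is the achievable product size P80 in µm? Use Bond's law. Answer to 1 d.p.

W = 10·Wi·[P80^(−½) − F80^(−½)]
W_Bond = W / EF = 11.466 / 1.23 = 9.3220 kWh/t
⇒ 1/√P80 = W_Bond/(10 Wi) + 1/√F80
  = 9.3220/(10·13.9) + 1/√9879 = 0.067064 + 0.010061 = 0.077125
P80 = (1/0.077125)² = 12.9659² = 168.11 µm

P80 = 168.1 µm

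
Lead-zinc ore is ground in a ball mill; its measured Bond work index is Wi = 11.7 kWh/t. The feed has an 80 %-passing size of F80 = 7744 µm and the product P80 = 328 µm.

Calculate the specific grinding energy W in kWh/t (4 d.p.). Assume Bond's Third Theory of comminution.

W_Bond = 10·Wi·(1/√P₈₀ − 1/√F₈₀)
1/√328 = 0.055216;  1/√7744 = 0.011364
W = 10·11.7·(0.055216 − 0.011364) = 5.1307 kWh/t

W = 5.1307 kWh/t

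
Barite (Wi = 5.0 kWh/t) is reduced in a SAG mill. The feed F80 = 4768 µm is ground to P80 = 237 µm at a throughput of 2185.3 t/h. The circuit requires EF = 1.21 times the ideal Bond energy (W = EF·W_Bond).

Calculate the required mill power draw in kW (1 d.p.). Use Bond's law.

P = 6673.3 kW

Bond: W = 10·Wi·(1/√P80 − 1/√F80)
W = 10·5.0·(1/√237 − 1/√4768) = 10·5.0·(0.050475) = 2.5237 kWh/t
With EF = 1.21: W = 2.5237·1.21 = 3.0537 kWh/t
P = W·T = 3.0537·2185.3 = 6673.3 kW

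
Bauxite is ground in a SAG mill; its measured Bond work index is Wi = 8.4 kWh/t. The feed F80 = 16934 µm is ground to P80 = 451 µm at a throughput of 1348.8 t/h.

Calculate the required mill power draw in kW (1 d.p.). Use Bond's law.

W = 10 Wi / √P80 − 10 Wi / √F80
W = 10·8.4·(1/√451 − 1/√16934) = 10·8.4·(0.039404) = 3.3099 kWh/t
P = W·T = 3.3099·1348.8 = 4464.4 kW

P = 4464.4 kW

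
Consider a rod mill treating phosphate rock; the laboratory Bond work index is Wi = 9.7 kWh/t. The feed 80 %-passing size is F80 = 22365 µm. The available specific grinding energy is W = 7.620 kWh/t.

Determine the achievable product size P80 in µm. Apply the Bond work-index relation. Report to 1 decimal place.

Bond: W = 10·Wi·(1/√P80 − 1/√F80)
⇒ 1/√P80 = W/(10·Wi) + 1/√F80
  = 7.6200/(10·9.7) + 1/√22365 = 0.078557 + 0.006687 = 0.085243
P80 = (1/0.085243)² = 11.7311² = 137.62 µm

P80 = 137.6 µm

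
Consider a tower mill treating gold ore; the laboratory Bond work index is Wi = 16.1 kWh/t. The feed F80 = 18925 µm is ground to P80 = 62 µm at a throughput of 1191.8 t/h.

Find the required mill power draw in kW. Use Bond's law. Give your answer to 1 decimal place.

P = 22974.0 kW

W = 10·Wi·[P80^(−½) − F80^(−½)]
W = 10·16.1·(1/√62 − 1/√18925) = 10·16.1·(0.119731) = 19.2767 kWh/t
P = W·T = 19.2767·1191.8 = 22974.0 kW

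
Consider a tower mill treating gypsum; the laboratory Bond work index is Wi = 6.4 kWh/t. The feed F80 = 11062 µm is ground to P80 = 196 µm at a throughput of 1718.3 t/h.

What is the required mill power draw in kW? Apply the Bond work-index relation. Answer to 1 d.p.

Bond:  W = 10 Wi (1/√P − 1/√F)
W = 10·6.4·(1/√196 − 1/√11062) = 10·6.4·(0.061921) = 3.9629 kWh/t
P_mill = W·ṁ = 3.9629·1718.3 = 6809.5 kW

P = 6809.5 kW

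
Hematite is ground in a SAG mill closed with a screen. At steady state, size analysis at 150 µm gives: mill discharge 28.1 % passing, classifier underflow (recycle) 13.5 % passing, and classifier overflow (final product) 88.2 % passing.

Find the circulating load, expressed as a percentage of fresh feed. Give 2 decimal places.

CL = 411.64 %

Balance %-passing 150 µm (r = R/F):
Fd + Rd = Ru + Fo ⇒ R/F = (o−d)/(d−u)
r = (88.2 − 28.1)/(28.1 − 13.5) = 60.1/14.6 = 4.1164
CL = 100·r = 411.64 %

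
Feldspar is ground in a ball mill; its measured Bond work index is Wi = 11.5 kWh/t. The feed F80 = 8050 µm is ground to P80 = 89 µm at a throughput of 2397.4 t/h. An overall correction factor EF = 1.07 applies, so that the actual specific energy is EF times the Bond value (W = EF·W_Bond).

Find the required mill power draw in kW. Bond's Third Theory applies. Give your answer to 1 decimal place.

P = 27982.0 kW

W = 10·Wi·(P80^(-½) − F80^(-½))
W = 10·11.5·(1/√89 − 1/√8050) = 10·11.5·(0.094854) = 10.9082 kWh/t
Corrected W = EF·W_Bond = 1.07·10.9082 = 11.6718 kWh/t
Power = W × throughput = 11.6718 kWh/t × 2397.4 t/h = 27982.0 kW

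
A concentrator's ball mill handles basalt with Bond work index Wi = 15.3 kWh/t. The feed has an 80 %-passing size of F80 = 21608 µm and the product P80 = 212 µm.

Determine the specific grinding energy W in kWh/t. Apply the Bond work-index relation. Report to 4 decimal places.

W = 9.4672 kWh/t

W = 10 Wi / √P80 − 10 Wi / √F80
1/√212 = 0.068680;  1/√21608 = 0.006803
W = 10·15.3·(0.068680 − 0.006803) = 9.4672 kWh/t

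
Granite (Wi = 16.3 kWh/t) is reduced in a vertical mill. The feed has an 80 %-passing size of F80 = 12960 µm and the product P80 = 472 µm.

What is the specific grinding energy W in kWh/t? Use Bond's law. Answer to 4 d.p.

W = 6.0709 kWh/t

W = 10 Wi / √P80 − 10 Wi / √F80
1/√472 = 0.046029;  1/√12960 = 0.008784
W = 10·16.3·(0.046029 − 0.008784) = 6.0709 kWh/t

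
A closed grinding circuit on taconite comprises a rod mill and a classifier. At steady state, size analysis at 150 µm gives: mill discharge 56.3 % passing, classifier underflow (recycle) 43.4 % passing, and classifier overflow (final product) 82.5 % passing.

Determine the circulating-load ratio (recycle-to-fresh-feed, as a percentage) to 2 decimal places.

Mass balance on the −150 µm fraction:
r = (o − d)/(d − u)
r = (82.5 − 56.3)/(56.3 − 43.4) = 26.2/12.9 = 2.0310
CL = 100·r = 203.10 %

CL = 203.10 %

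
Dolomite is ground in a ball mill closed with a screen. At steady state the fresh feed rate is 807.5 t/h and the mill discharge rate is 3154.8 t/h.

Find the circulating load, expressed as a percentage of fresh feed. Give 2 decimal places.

Discharge = new feed + return, hence
R = M − F = 3154.8 − 807.5 = 2347.3 t/h
CL = 100·R/F = 100·2347.3/807.5 = 290.69 %

CL = 290.69 %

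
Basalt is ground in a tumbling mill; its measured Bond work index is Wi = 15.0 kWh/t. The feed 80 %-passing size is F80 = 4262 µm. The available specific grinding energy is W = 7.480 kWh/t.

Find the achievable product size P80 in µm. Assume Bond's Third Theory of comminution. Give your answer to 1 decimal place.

Bond: W = 10·Wi·(1/√P80 − 1/√F80)
P80^(−½) = W/(10 Wi) + F80^(−½)
  = 7.4800/(10·15.0) + 1/√4262 = 0.049867 + 0.015318 = 0.065184
P80 = (1/0.065184)² = 15.3411² = 235.35 µm

P80 = 235.3 µm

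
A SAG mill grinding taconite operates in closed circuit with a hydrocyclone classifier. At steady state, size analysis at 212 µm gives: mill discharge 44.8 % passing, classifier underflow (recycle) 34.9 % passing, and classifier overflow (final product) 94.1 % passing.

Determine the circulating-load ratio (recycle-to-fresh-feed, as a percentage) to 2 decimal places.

CL = 497.98 %

Let r = R/F. Size balance at 212 µm:
r = (o − d)/(d − u)
r = (94.1 − 44.8)/(44.8 − 34.9) = 49.3/9.9 = 4.9798
CL = 100·r = 497.98 %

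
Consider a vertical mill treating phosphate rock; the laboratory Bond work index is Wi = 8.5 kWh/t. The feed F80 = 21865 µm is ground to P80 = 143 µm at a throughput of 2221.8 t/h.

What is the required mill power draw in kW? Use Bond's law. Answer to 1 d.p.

P = 14515.5 kW

W = 10 Wi (1/√P80 − 1/√F80)  [Bond]
W = 10·8.5·(1/√143 − 1/√21865) = 10·8.5·(0.076861) = 6.5332 kWh/t
P = W·T = 6.5332·2221.8 = 14515.5 kW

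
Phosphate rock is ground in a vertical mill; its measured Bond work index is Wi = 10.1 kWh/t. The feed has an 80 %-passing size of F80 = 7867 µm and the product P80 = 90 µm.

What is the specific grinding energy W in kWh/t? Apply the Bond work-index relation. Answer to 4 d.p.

W = 10 Wi (1/√P80 − 1/√F80)  [Bond]
1/√90 = 0.105409;  1/√7867 = 0.011274
W = 10·10.1·(0.105409 − 0.011274) = 9.5076 kWh/t

W = 9.5076 kWh/t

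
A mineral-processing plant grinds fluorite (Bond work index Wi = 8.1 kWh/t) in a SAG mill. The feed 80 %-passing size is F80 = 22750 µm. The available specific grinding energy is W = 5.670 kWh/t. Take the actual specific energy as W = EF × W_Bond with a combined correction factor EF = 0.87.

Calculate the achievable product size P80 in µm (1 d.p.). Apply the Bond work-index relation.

W = 10 Wi (P80^-0.5 − F80^-0.5)
W_Bond = W / EF = 5.670 / 0.87 = 6.5172 kWh/t
⇒ 1/√P80 = W_Bond/(10·Wi) + 1/√F80
  = 6.5172/(10·8.1) + 1/√22750 = 0.080460 + 0.006630 = 0.087090
P80 = (1/0.087090)² = 11.4824² = 131.85 µm

P80 = 131.8 µm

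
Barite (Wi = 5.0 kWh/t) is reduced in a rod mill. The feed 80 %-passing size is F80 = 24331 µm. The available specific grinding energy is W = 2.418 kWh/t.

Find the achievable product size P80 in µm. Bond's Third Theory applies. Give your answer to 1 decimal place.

P80 = 333.3 µm

W = 10 Wi (P80^-0.5 − F80^-0.5)
1/√P80 = 1/√F80 + W/(10·Wi)
  = 2.4180/(10·5.0) + 1/√24331 = 0.048360 + 0.006411 = 0.054771
P80 = (1/0.054771)² = 18.2579² = 333.35 µm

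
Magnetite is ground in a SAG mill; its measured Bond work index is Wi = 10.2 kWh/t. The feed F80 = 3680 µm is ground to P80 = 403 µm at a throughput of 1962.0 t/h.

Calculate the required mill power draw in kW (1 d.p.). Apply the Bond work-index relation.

W_Bond = 10·Wi·(1/√P₈₀ − 1/√F₈₀)
W = 10·10.2·(1/√403 − 1/√3680) = 10·10.2·(0.033329) = 3.3996 kWh/t
Power = W × throughput = 3.3996 kWh/t × 1962.0 t/h = 6669.9 kW

P = 6669.9 kW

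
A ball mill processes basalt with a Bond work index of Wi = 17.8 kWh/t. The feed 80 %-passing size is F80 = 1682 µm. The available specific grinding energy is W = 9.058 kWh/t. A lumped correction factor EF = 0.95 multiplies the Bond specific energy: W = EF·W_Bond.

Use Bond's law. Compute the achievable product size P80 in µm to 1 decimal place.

W = 10 Wi (1/√P80 − 1/√F80)  [Bond]
W_Bond = W / EF = 9.058 / 0.95 = 9.5347 kWh/t
P80^(−½) = W_Bond/(10 Wi) + F80^(−½)
  = 9.5347/(10·17.8) + 1/√1682 = 0.053566 + 0.024383 = 0.077949
P80 = (1/0.077949)² = 12.8289² = 164.58 µm

P80 = 164.6 µm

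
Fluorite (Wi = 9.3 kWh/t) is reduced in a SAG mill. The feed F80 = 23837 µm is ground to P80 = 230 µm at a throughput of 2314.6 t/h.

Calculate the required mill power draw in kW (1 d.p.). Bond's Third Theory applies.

W = 10 Wi (P80^-0.5 − F80^-0.5)
W = 10·9.3·(1/√230 − 1/√23837) = 10·9.3·(0.059461) = 5.5299 kWh/t
Mill draw = 5.5299 × 2314.6 = 12799.5 kW

P = 12799.5 kW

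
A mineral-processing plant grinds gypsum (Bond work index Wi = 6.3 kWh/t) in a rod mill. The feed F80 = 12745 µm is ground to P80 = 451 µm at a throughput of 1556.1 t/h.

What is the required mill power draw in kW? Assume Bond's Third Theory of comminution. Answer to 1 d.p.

W = 10·Wi·[P80^(−½) − F80^(−½)]
W = 10·6.3·(1/√451 − 1/√12745) = 10·6.3·(0.038230) = 2.4085 kWh/t
Mill draw = 2.4085 × 1556.1 = 3747.9 kW

P = 3747.9 kW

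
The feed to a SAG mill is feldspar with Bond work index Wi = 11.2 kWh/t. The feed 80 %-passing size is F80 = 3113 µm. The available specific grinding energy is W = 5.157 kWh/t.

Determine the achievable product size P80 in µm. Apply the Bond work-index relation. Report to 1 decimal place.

P80 = 244.4 µm

Bond: W = 10·Wi·(1/√P80 − 1/√F80)
P80^-0.5 = F80^-0.5 + W/(10 Wi)
  = 5.1570/(10·11.2) + 1/√3113 = 0.046045 + 0.017923 = 0.063968
P80 = (1/0.063968)² = 15.6329² = 244.39 µm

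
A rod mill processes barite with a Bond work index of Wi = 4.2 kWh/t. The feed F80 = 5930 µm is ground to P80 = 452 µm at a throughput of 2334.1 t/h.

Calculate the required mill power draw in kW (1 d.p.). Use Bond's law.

W = 10·Wi·[P80^(−½) − F80^(−½)]
W = 10·4.2·(1/√452 − 1/√5930) = 10·4.2·(0.034050) = 1.4301 kWh/t
Power = W × throughput = 1.4301 kWh/t × 2334.1 t/h = 3338.0 kW

P = 3338.0 kW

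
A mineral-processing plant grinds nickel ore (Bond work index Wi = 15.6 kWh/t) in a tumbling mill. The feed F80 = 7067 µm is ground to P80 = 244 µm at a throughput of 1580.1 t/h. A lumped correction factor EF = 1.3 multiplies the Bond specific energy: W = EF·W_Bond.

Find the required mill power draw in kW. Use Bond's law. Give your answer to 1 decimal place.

W = 10 Wi / √P80 − 10 Wi / √F80
W = 10·15.6·(1/√244 − 1/√7067) = 10·15.6·(0.052123) = 8.1312 kWh/t
W_actual = 1.3 × 8.1312 = 10.5705 kWh/t
P_mill = W·ṁ = 10.5705·1580.1 = 16702.5 kW

P = 16702.5 kW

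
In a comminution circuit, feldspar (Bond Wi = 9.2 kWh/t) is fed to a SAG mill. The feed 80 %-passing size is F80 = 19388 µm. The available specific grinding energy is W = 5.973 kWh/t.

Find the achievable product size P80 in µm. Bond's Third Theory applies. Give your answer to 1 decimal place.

P80 = 192.3 µm

Bond: W = 10·Wi·(1/√P80 − 1/√F80)
⇒ 1/√P80 = W/(10·Wi) + 1/√F80
  = 5.9730/(10·9.2) + 1/√19388 = 0.064924 + 0.007182 = 0.072106
P80 = (1/0.072106)² = 13.8685² = 192.34 µm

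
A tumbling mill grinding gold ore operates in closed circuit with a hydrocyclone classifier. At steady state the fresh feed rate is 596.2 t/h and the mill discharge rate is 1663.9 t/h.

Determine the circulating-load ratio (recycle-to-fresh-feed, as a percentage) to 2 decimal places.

CL = 179.08 %

M = F + R at steady state, so:
R = M − F = 1663.9 − 596.2 = 1067.7 t/h
CL = 100·R/F = 100·1067.7/596.2 = 179.08 %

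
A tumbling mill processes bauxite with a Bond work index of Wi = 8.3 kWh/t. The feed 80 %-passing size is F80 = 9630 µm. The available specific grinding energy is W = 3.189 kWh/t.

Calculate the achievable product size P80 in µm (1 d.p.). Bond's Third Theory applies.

W = 10 Wi (1/√P80 − 1/√F80)  [Bond]
P80^(−½) = W/(10 Wi) + F80^(−½)
  = 3.1890/(10·8.3) + 1/√9630 = 0.038422 + 0.010190 = 0.048612
P80 = (1/0.048612)² = 20.5711² = 423.17 µm

P80 = 423.2 µm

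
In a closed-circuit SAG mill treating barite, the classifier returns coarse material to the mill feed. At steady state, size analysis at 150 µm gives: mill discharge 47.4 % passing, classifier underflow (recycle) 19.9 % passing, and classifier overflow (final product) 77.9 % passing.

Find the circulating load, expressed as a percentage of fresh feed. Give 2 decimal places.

CL = 110.91 %

Mass balance on the −150 µm fraction:
d + r·d = r·u + o → r(d−u) = o−d
r = (77.9 − 47.4)/(47.4 − 19.9) = 30.5/27.5 = 1.1091
CL = 100·r = 110.91 %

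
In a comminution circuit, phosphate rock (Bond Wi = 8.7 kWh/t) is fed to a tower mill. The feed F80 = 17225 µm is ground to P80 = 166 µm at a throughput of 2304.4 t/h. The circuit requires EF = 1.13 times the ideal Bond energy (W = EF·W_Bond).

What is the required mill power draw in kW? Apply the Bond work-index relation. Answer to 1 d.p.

P = 15857.2 kW

Bond:  W = 10 Wi (1/√P − 1/√F)
W = 10·8.7·(1/√166 − 1/√17225) = 10·8.7·(0.069996) = 6.0896 kWh/t
Apply correction: 6.0896 × 1.13 = 6.8813 kWh/t
P_mill = W·ṁ = 6.8813·2304.4 = 15857.2 kW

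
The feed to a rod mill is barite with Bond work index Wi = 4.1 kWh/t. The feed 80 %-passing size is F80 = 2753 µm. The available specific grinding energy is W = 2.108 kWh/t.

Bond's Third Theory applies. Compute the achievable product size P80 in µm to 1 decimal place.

Bond:  W = 10 Wi (1/√P − 1/√F)
P80^-0.5 = F80^-0.5 + W/(10 Wi)
  = 2.1080/(10·4.1) + 1/√2753 = 0.051415 + 0.019059 = 0.070473
P80 = (1/0.070473)² = 14.1897² = 201.35 µm

P80 = 201.3 µm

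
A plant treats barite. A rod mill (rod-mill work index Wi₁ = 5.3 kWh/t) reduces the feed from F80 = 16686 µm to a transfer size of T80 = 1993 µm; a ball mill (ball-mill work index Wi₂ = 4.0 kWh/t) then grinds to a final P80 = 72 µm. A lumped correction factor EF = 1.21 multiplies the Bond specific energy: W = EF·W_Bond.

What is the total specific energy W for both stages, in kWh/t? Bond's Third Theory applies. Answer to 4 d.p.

W = 10 Wi (1/√P80 − 1/√F80)  [Bond]
Stage 1 (16686→1993 µm, Wi₁=5.3): W₁ = 10·5.3·(0.022400 − 0.007741) = 0.7769 kWh/t
Stage 2 (1993→72 µm, Wi₂=4.0): W₂ = 10·4.0·(0.117851 − 0.022400) = 3.8180 kWh/t
W = W₁ + W₂ = 0.7769 + 3.8180 = 4.5949 kWh/t
Corrected W = EF·W_Bond = 1.21·4.5949 = 5.5599 kWh/t

W = 5.5599 kWh/t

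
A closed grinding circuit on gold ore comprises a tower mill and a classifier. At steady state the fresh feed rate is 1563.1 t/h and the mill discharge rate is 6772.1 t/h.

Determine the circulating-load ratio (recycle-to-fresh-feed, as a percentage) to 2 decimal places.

CL = 333.25 %

Discharge = new feed + return, hence
R = M − F = 6772.1 − 1563.1 = 5209.0 t/h
CL = 100·R/F = 100·5209.0/1563.1 = 333.25 %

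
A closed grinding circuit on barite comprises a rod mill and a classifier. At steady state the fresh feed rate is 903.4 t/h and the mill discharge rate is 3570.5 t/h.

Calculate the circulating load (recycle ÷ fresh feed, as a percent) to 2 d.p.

CL = 295.23 %

Discharge = new feed + return, hence
R = M − F = 3570.5 − 903.4 = 2667.1 t/h
CL = 100·R/F = 100·2667.1/903.4 = 295.23 %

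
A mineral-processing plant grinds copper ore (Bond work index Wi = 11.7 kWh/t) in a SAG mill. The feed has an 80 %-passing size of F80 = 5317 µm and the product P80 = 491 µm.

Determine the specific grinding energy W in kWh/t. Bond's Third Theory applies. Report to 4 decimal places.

W = 3.6756 kWh/t

Bond: W = 10·Wi·(1/√P80 − 1/√F80)
1/√491 = 0.045129;  1/√5317 = 0.013714
W = 10·11.7·(0.045129 − 0.013714) = 3.6756 kWh/t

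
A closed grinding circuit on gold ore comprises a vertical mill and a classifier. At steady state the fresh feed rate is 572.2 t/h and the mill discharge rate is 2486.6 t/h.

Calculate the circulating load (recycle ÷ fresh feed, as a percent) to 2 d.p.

Steady state: M = F + R.
R = M − F = 2486.6 − 572.2 = 1914.4 t/h
CL = 100·R/F = 100·1914.4/572.2 = 334.57 %

CL = 334.57 %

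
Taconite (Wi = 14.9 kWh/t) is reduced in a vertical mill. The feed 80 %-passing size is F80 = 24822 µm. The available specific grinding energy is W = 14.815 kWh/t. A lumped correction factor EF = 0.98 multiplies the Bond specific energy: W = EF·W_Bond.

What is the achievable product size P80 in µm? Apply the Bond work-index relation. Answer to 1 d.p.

P80 = 86.0 µm

W = 10·Wi·(P80^(-½) − F80^(-½))
W_Bond = W / EF = 14.815 / 0.98 = 15.1173 kWh/t
⇒ 1/√P80 = W_Bond/(10·Wi) + 1/√F80
  = 15.1173/(10·14.9) + 1/√24822 = 0.101459 + 0.006347 = 0.107806
P80 = (1/0.107806)² = 9.2759² = 86.04 µm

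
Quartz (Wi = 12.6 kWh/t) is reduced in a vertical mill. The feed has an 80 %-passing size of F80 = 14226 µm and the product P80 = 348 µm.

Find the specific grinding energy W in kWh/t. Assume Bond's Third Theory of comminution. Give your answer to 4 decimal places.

W = 5.6979 kWh/t

W = 10·Wi·(P80^(-½) − F80^(-½))
1/√348 = 0.053606;  1/√14226 = 0.008384
W = 10·12.6·(0.053606 − 0.008384) = 5.6979 kWh/t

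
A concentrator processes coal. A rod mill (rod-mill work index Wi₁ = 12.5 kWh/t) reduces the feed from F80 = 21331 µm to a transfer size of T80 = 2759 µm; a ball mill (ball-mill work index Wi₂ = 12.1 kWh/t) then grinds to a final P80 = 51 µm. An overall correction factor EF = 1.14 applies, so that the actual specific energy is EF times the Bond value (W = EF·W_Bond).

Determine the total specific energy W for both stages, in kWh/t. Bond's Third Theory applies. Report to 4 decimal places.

W = 18.4266 kWh/t

W = 10·Wi·(P80^(-½) − F80^(-½))
Stage 1 (21331→2759 µm, Wi₁=12.5): W₁ = 10·12.5·(0.019038 − 0.006847) = 1.5239 kWh/t
Stage 2 (2759→51 µm, Wi₂=12.1): W₂ = 10·12.1·(0.140028 − 0.019038) = 14.6398 kWh/t
W = W₁ + W₂ = 1.5239 + 14.6398 = 16.1637 kWh/t
With EF = 1.14: W = 16.1637·1.14 = 18.4266 kWh/t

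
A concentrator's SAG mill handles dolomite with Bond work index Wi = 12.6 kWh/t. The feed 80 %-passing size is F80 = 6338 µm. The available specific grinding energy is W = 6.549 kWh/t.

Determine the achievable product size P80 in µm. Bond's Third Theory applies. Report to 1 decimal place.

P80 = 240.1 µm

W = 10 Wi (1/√P80 − 1/√F80)  [Bond]
⇒ 1/√P80 = W/(10 Wi) + 1/√F80
  = 6.5490/(10·12.6) + 1/√6338 = 0.051976 + 0.012561 = 0.064537
P80 = (1/0.064537)² = 15.4949² = 240.09 µm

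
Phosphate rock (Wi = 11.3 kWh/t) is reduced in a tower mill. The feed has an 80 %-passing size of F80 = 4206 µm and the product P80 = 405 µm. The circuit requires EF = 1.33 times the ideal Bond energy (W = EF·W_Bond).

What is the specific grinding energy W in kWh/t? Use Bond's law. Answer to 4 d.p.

W_Bond = 10·Wi·(1/√P₈₀ − 1/√F₈₀)
1/√405 = 0.049690;  1/√4206 = 0.015419
W = 10·11.3·(0.049690 − 0.015419) = 3.8726 kWh/t
Apply correction: 3.8726 × 1.33 = 5.1506 kWh/t

W = 5.1506 kWh/t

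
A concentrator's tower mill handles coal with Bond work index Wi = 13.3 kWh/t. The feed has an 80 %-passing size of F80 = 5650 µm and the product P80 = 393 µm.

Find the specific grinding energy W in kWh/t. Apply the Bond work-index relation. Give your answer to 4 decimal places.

W = 10 Wi (1/√P80 − 1/√F80)  [Bond]
1/√393 = 0.050443;  1/√5650 = 0.013304
W = 10·13.3·(0.050443 − 0.013304) = 4.9396 kWh/t

W = 4.9396 kWh/t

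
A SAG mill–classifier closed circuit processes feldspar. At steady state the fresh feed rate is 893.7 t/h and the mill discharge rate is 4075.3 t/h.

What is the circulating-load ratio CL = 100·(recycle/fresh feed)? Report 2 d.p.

Mill node: discharge = fresh + recycle.
R = M − F = 4075.3 − 893.7 = 3181.6 t/h
CL = 100·R/F = 100·3181.6/893.7 = 356.00 %

CL = 356.00 %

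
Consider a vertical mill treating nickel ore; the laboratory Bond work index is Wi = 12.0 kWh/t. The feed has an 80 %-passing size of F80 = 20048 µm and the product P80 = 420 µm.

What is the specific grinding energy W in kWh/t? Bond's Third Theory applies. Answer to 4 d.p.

W = 5.0079 kWh/t

W = 10 Wi / √P80 − 10 Wi / √F80
1/√420 = 0.048795;  1/√20048 = 0.007063
W = 10·12.0·(0.048795 − 0.007063) = 5.0079 kWh/t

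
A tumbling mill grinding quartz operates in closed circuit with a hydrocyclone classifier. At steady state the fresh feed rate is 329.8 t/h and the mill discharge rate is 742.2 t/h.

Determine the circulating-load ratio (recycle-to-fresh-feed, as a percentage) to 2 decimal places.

CL = 125.05 %

M = F + R at steady state, so:
R = M − F = 742.2 − 329.8 = 412.4 t/h
CL = 100·R/F = 100·412.4/329.8 = 125.05 %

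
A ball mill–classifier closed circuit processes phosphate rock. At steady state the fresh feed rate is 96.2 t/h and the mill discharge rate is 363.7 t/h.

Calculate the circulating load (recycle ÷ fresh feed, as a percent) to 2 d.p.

Discharge = new feed + return, hence
R = M − F = 363.7 − 96.2 = 267.5 t/h
CL = 100·R/F = 100·267.5/96.2 = 278.07 %

CL = 278.07 %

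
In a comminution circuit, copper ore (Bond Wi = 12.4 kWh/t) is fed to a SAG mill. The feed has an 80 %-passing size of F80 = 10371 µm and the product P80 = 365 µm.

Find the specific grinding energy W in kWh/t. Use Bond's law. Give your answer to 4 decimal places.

W = 10·Wi·(P80^(-½) − F80^(-½))
1/√365 = 0.052342;  1/√10371 = 0.009820
W = 10·12.4·(0.052342 − 0.009820) = 5.2728 kWh/t

W = 5.2728 kWh/t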